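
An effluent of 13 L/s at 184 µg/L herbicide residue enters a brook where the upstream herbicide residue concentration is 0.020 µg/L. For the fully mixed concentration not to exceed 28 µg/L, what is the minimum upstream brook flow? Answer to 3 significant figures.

72.5 L/s

Set C_mix = 28: (Q·0.02000 + 13.00·184.0) / (Q + 13.00) = 28
→ Q = 13.00·(184.0 − 28)/(28 − 0.02000) = 72.48 L/s.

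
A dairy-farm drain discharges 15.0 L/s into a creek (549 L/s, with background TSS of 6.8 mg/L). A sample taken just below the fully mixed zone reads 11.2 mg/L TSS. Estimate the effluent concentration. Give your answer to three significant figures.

172 mg/L

Mass balance: 549.0·6.800 + 15.00·Cₑ = 564.0·11.20
→ Cₑ = (564.0·11.20 − 549.0·6.800) / 15.00 = 172.2 mg/L.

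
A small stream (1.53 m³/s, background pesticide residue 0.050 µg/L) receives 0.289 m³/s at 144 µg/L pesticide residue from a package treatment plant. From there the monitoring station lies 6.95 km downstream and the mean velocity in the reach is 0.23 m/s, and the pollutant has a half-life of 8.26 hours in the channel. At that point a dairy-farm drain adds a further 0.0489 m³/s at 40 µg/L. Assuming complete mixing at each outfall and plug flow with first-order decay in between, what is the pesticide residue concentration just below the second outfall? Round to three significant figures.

Conservation of mass: C = (1.530·0.05000 + 0.2890·144.0) / 1.819 = 41.69/1.819 = 22.92 µg/L; combined flow 1.819 m³/s.
Travel time t = 6.95·1000 / 0.23 = 30220 s = 8.394 h.
Half-life 8.26 h → k = ln 2 / 8.26 = 0.08392 h⁻¹ = 2.014 d⁻¹.
Applying C = C₀e^(−kt): 22.92 × 0.4944 = 11.33 µg/L.
At the second outfall, C = (1.819·11.33 + 0.04890·40.00) / (1.819 + 0.04890) = 12.08 µg/L.

12.1 µg/L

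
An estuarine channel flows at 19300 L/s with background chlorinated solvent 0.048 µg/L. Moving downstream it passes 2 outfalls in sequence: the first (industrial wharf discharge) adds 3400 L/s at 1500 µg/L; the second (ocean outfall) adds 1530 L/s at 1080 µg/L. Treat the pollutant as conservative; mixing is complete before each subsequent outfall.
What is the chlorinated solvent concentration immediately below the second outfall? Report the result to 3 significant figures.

279 µg/L

After outfall 1: Q = 19300 + 3400 = 22700 L/s; C = (19300·0.04800 + 3400·1500)/22700 = 224.7 µg/L.
After outfall 2: Q = 22700 + 1530 = 24230 L/s; C = (22700·224.7 + 1530·1080)/24230 = 278.7 µg/L.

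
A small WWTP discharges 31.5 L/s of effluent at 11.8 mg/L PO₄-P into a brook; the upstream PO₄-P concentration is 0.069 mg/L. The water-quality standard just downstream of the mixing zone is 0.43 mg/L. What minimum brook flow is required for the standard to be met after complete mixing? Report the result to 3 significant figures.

Set C_mix = 0.43: (Q·0.06900 + 31.50·11.80) / (Q + 31.50) = 0.43
→ Q = 31.50·(11.80 − 0.43)/(0.43 − 0.06900) = 992.1 L/s.

992 L/s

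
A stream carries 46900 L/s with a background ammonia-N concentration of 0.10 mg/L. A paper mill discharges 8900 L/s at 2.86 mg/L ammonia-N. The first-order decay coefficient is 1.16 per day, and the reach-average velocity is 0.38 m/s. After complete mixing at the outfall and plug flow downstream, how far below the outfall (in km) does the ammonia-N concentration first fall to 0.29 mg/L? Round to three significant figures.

17.6 km

Conservation of mass: C = (46900·0.1000 + 8900·2.860) / 55800 = 30140/55800 = 0.5402 mg/L.
Set 0.5402·exp(−k·t) = 0.29 → t = ln(0.5402/0.29)/k = 46330 s = 12.87 h.
Distance = v·t = 0.38·46330 = 17610 m = 17.61 km.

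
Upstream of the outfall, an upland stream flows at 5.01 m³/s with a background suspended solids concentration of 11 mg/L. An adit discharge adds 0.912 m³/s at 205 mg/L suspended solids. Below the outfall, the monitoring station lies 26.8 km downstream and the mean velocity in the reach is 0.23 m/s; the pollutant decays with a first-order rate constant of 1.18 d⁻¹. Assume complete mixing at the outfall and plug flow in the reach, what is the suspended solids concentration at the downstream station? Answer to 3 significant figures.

Conservation of mass: C = (5.010·11.00 + 0.9120·205.0) / 5.922 = 242.1/5.922 = 40.88 mg/L.
Travel time t = 26.8·1000 / 0.23 = 116500 s = 32.37 h.
Applying C = C₀e^(−kt): 40.88 × 0.2036 = 8.324 mg/L.

8.32 mg/L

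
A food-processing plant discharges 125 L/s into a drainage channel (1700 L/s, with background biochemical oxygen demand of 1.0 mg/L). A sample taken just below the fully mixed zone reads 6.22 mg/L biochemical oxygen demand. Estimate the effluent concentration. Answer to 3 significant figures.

77.2 mg/L

Mass balance: 1700·1.000 + 125.0·Cₑ = 1825·6.220
→ Cₑ = (1825·6.220 − 1700·1.000) / 125.0 = 77.21 mg/L.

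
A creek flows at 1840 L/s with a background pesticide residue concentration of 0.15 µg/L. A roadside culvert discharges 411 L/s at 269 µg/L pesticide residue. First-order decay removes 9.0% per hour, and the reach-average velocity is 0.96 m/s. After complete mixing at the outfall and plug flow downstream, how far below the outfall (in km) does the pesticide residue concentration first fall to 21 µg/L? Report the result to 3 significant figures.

31.2 km

Mass balance: C = (1840·0.1500 + 411.0·269.0) / 2251 = 110800/2251 = 49.24 µg/L.
9.0%/h lost → k = −ln(1 − 0.09) = 0.09431 h⁻¹.
Set 49.24·exp(−k·t) = 21 → t = ln(49.24/21)/k = 32530 s = 9.036 h.
Distance = v·t = 0.96·32530 = 31230 m = 31.23 km.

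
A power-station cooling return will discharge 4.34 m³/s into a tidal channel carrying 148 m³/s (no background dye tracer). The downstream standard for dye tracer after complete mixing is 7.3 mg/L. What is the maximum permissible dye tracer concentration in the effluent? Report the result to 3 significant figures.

At the limit, (Qr·Cr + Qe·Cₑ)/(Qr + Qe) = 7.3:
Cₑ = (152.3·7.3 − 148.0·0) / 4.340 = 256.2 mg/L.

256 mg/L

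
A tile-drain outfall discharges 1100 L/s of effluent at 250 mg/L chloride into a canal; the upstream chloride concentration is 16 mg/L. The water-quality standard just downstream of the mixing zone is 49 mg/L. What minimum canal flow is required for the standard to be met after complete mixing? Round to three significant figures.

6700 L/s

Set C_mix = 49: (Q·16.00 + 1100·250.0) / (Q + 1100) = 49
→ Q = 1100·(250.0 − 49)/(49 − 16.00) = 6700 L/s.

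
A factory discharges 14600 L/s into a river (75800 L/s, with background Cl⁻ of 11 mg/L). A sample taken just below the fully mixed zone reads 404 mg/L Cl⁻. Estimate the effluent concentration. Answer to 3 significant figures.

Mass balance: 75800·11.00 + 14600·Cₑ = 90400·404.0
→ Cₑ = (90400·404.0 − 75800·11.00) / 14600 = 2444 mg/L.

2440 mg/L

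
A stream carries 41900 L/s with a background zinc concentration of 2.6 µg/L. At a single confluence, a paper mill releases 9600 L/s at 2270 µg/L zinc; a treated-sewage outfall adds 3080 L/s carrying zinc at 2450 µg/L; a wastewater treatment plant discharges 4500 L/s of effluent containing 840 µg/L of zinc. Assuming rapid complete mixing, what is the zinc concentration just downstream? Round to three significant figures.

562 µg/L

Mixed concentration C = ΣQC/ΣQ = (41900·2.600 + 9600·2270 + 3080·2450 + 4500·840.0) / 59080 = 33230000/59080 = 562.4 µg/L.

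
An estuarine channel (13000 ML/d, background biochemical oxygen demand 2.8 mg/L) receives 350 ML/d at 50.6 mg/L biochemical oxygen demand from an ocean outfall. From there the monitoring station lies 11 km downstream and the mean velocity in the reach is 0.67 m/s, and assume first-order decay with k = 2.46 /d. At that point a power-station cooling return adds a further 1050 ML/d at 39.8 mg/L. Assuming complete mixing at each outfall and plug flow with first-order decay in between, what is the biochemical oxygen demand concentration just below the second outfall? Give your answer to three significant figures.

5.26 mg/L

Mass balance: C = (13000·2.800 + 350.0·50.60) / 13350 = 54110/13350 = 4.053 mg/L; combined flow 13350 ML/d.
Travel time t = 11·1000 / 0.67 = 16420 s = 4.561 h.
First-order decay: C = 4.053·exp(−k·t) = 4.053·0.6266 = 2.540 mg/L.
Second outfall: C = (13350·2.540 + 1050·39.80)/14400 = 5.257 mg/L.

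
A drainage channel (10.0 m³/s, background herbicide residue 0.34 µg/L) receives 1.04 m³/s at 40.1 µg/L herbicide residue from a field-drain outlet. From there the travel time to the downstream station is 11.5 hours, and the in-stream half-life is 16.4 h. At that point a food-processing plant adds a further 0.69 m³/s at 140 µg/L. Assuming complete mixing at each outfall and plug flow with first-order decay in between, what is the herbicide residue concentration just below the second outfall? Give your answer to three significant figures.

Mass balance: C = (10.00·0.3400 + 1.040·40.10) / 11.04 = 45.10/11.04 = 4.086 µg/L; combined flow 11.04 m³/s.
Half-life 16.4 h → k = ln 2 / 16.4 = 0.04227 h⁻¹ = 1.014 d⁻¹.
Decay over the reach: 4.086·exp(−kt) = 4.086·0.6151 = 2.513 µg/L.
Second outfall: C = (11.04·2.513 + 0.6900·140.0)/11.73 = 10.60 µg/L.

10.6 µg/L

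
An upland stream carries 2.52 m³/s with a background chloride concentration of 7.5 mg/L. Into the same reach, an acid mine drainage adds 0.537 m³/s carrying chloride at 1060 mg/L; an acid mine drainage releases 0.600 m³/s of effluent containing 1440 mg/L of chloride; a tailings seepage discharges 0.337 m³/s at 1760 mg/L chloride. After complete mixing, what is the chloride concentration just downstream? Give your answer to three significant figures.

512 mg/L

Mass balance: C = (2.520·7.500 + 0.5370·1060 + 0.6000·1440 + 0.3370·1760) / 3.994 = 2045/3.994 = 512.1 mg/L.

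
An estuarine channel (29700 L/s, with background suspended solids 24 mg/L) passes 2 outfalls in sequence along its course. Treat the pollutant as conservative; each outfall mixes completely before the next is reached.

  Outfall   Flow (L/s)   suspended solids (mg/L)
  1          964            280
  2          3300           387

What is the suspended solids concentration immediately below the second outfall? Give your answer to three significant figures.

66.5 mg/L

After outfall 1: Q = 29700 + 964.0 = 30660 L/s; C = (29700·24.00 + 964.0·280.0)/30660 = 32.05 mg/L.
After outfall 2: Q = 30660 + 3300 = 33960 L/s; C = (30660·32.05 + 3300·387.0)/33960 = 66.54 mg/L.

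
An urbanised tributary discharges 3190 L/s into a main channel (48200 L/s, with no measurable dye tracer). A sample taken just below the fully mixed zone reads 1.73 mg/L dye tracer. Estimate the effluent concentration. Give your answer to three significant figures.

27.9 mg/L

Mass balance: 48200·0 + 3190·Cₑ = 51390·1.730
→ Cₑ = (51390·1.730 − 48200·0) / 3190 = 27.87 mg/L.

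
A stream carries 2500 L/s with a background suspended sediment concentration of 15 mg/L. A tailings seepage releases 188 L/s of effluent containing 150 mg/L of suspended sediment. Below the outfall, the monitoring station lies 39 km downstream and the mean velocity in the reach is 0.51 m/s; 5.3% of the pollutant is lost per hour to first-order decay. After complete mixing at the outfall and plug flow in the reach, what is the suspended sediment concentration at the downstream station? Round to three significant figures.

7.69 mg/L

Mass balance: C = (2500·15.00 + 188.0·150.0) / 2688 = 65700/2688 = 24.44 mg/L.
Travel time t = 39·1000 / 0.51 = 76470 s = 21.24 h.
5.3%/h lost → k = −ln(1 − 0.053) = 0.05446 h⁻¹.
After decay, C = 24.44 × e^(−kt) = 24.44 × 0.3145 = 7.687 mg/L.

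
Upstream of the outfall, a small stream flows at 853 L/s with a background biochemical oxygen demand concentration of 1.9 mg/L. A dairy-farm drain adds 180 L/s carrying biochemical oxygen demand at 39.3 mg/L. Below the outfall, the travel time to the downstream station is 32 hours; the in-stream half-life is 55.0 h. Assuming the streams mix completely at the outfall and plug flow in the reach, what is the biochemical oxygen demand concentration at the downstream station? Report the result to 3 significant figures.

Flow-weighted average: C = (853.0·1.900 + 180.0·39.30) / 1033 = 8695/1033 = 8.417 mg/L.
Half-life 55.0 h → k = ln 2 / 55.0 = 0.01260 h⁻¹ = 0.3025 d⁻¹.
After decay, C = 8.417 × e^(−kt) = 8.417 × 0.6681 = 5.624 mg/L.

5.62 mg/L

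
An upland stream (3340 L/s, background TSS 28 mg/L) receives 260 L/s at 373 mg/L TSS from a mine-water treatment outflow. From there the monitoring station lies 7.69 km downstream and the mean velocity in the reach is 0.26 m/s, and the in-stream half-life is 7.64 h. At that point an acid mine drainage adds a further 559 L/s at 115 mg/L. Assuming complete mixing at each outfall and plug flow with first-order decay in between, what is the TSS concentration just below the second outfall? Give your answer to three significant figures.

37.2 mg/L

After mixing, C = (3340·28.00 + 260.0·373.0) / 3600 = 190500/3600 = 52.92 mg/L; combined flow 3600 L/s.
Travel time t = 7.69·1000 / 0.26 = 29580 s = 8.216 h.
Half-life 7.64 h → k = ln 2 / 7.64 = 0.09073 h⁻¹ = 2.177 d⁻¹.
Decay over the reach: 52.92·exp(−kt) = 52.92·0.4745 = 25.11 mg/L.
Second outfall: C = (3600·25.11 + 559.0·115.0)/4159 = 37.19 mg/L.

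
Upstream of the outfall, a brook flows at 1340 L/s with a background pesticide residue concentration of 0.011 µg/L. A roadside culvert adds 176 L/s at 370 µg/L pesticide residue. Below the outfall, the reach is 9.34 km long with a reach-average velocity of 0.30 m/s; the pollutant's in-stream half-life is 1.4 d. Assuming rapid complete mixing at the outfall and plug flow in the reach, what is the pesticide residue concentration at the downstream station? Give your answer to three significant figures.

After mixing, C = (1340·0.01100 + 176.0·370.0) / 1516 = 65130/1516 = 42.96 µg/L.
Travel time t = 9.34·1000 / 0.30 = 31130 s = 8.648 h.
Half-life 1.4 d → k = ln 2 / 1.4 = 0.4951 d⁻¹.
First-order decay: C = 42.96·exp(−k·t) = 42.96·0.8366 = 35.94 µg/L.

35.9 µg/L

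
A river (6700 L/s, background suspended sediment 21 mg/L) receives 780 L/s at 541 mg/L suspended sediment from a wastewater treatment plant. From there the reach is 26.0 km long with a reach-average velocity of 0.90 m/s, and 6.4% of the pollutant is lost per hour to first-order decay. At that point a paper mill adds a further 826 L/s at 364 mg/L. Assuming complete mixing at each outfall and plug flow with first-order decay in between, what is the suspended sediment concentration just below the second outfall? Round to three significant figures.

76.0 mg/L

Flow-weighted average: C = (6700·21.00 + 780.0·541.0) / 7480 = 562700/7480 = 75.22 mg/L; combined flow 7480 L/s.
Travel time t = 26.0·1000 / 0.90 = 28890 s = 8.025 h.
6.4%/h lost → k = −ln(1 − 0.064) = 0.06614 h⁻¹.
Applying C = C₀e^(−kt): 75.22 × 0.5882 = 44.24 mg/L.
At the second outfall, C = (7480·44.24 + 826.0·364.0) / (7480 + 826.0) = 76.04 mg/L.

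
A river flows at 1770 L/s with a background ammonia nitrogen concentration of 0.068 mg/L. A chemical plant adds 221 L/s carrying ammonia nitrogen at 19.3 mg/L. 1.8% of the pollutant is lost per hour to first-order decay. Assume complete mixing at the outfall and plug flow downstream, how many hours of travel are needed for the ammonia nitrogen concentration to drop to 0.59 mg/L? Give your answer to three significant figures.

Mixed concentration C = ΣQC/ΣQ = (1770·0.06800 + 221.0·19.30) / 1991 = 4386/1991 = 2.203 mg/L.
1.8%/h lost → k = −ln(1 − 0.018) = 0.01816 h⁻¹.
2.203·exp(−k·t) = 0.59 → t = ln(2.203/0.59)/k = 261100 s = 72.52 h.

72.5 h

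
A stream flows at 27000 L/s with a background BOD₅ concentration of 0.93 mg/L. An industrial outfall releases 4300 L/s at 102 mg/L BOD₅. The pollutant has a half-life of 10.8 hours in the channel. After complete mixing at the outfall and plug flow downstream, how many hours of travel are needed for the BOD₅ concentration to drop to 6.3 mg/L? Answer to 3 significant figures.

Mass balance: C = (27000·0.9300 + 4300·102.0) / 31300 = 463700/31300 = 14.82 mg/L.
Half-life 10.8 h → k = ln 2 / 10.8 = 0.06418 h⁻¹ = 1.540 d⁻¹.
14.82·exp(−k·t) = 6.3 → t = ln(14.82/6.3)/k = 47960 s = 13.32 h.

13.3 h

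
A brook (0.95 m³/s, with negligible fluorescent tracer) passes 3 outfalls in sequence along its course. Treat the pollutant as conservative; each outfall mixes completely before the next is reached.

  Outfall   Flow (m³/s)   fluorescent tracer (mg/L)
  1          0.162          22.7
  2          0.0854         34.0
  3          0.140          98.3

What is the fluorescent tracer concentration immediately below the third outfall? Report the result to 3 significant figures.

Outfall 1: combined Q = 1.112 m³/s; C = (0.9500·0 + 0.1620·22.70)/1.112 = 3.307 mg/L.
Outfall 2: combined Q = 1.197 m³/s; C = (1.112·3.307 + 0.08540·34.00)/1.197 = 5.496 mg/L.
Outfall 3: combined Q = 1.337 m³/s; C = (1.197·5.496 + 0.1400·98.30)/1.337 = 15.21 mg/L.

15.2 mg/L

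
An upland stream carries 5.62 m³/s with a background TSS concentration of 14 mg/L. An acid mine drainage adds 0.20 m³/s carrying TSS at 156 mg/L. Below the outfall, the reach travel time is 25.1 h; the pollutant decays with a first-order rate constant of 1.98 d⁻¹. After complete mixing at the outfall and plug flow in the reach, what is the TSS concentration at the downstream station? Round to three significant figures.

2.38 mg/L

Mass balance: C = (5.620·14.00 + 0.2000·156.0) / 5.820 = 109.9/5.820 = 18.88 mg/L.
Applying C = C₀e^(−kt): 18.88 × 0.1261 = 2.381 mg/L.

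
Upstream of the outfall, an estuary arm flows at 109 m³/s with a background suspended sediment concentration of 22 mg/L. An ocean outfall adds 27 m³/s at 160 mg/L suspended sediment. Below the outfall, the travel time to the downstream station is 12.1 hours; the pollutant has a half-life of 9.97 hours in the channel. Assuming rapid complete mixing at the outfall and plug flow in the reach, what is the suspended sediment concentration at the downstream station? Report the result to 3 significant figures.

21.3 mg/L

Conservation of mass: C = (109.0·22.00 + 27.00·160.0) / 136.0 = 6718/136.0 = 49.40 mg/L.
Half-life 9.97 h → k = ln 2 / 9.97 = 0.06952 h⁻¹ = 1.669 d⁻¹.
Decay over the reach: 49.40·exp(−kt) = 49.40·0.4312 = 21.30 mg/L.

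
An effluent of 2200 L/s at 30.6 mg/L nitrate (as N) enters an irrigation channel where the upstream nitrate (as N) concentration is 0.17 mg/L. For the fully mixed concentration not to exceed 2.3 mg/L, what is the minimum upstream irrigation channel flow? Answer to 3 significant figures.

Set C_mix = 2.3: (Q·0.1700 + 2200·30.60) / (Q + 2200) = 2.3
→ Q = 2200·(30.60 − 2.3)/(2.3 − 0.1700) = 29230 L/s.

29200 L/s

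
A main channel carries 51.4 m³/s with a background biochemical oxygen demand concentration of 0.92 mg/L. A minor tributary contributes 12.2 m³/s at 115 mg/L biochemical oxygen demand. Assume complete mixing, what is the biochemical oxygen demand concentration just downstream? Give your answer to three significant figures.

22.8 mg/L

After mixing, C = (51.40·0.9200 + 12.20·115.0) / 63.60 = 1450/63.60 = 22.80 mg/L.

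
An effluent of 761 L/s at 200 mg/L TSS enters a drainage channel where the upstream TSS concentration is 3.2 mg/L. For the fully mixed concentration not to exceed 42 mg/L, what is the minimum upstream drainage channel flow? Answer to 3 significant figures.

3100 L/s

Set C_mix = 42: (Q·3.200 + 761.0·200.0) / (Q + 761.0) = 42
→ Q = 761.0·(200.0 − 42)/(42 − 3.200) = 3099 L/s.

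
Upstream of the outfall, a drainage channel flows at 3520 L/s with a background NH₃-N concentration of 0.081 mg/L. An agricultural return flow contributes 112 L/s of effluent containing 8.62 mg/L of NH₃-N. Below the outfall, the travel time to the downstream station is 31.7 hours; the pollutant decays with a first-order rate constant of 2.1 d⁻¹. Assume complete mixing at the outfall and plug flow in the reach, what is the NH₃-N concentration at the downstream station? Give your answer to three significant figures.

Conservation of mass: C = (3520·0.08100 + 112.0·8.620) / 3632 = 1251/3632 = 0.3443 mg/L.
Decay over the reach: 0.3443·exp(−kt) = 0.3443·0.06243 = 0.02149 mg/L.

0.0215 mg/L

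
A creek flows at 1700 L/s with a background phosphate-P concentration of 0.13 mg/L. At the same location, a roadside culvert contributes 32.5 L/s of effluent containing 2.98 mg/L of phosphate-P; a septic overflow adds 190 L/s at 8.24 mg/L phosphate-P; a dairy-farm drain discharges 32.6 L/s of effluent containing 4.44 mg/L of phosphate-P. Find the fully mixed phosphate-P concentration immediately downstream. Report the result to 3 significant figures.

1.04 mg/L

After mixing, C = (1700·0.1300 + 32.50·2.980 + 190.0·8.240 + 32.60·4.440) / 1955 = 2028/1955 = 1.037 mg/L.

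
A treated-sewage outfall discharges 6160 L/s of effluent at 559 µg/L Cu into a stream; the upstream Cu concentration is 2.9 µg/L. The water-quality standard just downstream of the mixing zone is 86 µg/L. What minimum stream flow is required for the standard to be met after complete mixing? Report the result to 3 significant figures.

Set C_mix = 86: (Q·2.900 + 6160·559.0) / (Q + 6160) = 86
→ Q = 6160·(559.0 − 86)/(86 − 2.900) = 35060 L/s.

35100 L/s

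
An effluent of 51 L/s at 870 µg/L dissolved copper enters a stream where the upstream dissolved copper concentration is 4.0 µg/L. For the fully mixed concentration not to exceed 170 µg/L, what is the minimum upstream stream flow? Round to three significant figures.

Set C_mix = 170: (Q·4.000 + 51.00·870.0) / (Q + 51.00) = 170
→ Q = 51.00·(870.0 − 170)/(170 − 4.000) = 215.1 L/s.

215 L/s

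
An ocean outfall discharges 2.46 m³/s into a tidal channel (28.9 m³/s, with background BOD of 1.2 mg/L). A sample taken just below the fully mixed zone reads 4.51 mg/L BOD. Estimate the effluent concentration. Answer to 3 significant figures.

43.4 mg/L

Mass balance: 28.90·1.200 + 2.460·Cₑ = 31.36·4.510
→ Cₑ = (31.36·4.510 − 28.90·1.200) / 2.460 = 43.40 mg/L.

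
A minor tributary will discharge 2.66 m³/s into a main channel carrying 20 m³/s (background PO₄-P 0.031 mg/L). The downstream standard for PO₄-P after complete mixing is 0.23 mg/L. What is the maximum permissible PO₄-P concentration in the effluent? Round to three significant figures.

1.73 mg/L

At the limit, (Qr·Cr + Qe·Cₑ)/(Qr + Qe) = 0.23:
Cₑ = (22.66·0.23 − 20.00·0.03100) / 2.660 = 1.726 mg/L.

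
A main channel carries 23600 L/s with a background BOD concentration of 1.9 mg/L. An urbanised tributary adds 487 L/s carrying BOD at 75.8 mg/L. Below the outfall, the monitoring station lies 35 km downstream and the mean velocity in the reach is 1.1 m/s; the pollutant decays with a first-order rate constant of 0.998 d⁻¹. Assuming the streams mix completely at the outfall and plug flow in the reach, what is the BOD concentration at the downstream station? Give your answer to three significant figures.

2.35 mg/L

Mass balance: C = (23600·1.900 + 487.0·75.80) / 24090 = 81750/24090 = 3.394 mg/L.
Travel time t = 35·1000 / 1.1 = 31820 s = 8.838 h.
First-order decay: C = 3.394·exp(−k·t) = 3.394·0.6924 = 2.350 mg/L.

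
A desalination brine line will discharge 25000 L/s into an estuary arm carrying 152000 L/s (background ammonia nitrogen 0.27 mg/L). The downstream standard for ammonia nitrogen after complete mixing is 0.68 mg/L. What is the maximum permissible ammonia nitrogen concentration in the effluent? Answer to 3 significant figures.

At the limit, (Qr·Cr + Qe·Cₑ)/(Qr + Qe) = 0.68:
Cₑ = (177000·0.68 − 152000·0.2700) / 25000 = 3.173 mg/L.

3.17 mg/L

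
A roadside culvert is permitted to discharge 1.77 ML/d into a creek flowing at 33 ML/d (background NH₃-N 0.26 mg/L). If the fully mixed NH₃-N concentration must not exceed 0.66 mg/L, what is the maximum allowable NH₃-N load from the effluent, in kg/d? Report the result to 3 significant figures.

Mass balance at the limit: 33.00·0.2600 + 1.770·Cₑ = 34.77·0.66 → Cₑ = 8.118 mg/L.
1.770 ML/d = 0.02049 m³/s. Load = 0.02049 m³/s × 8.118 g/m³ × 86 400 s/d = 14.37 kg/d.

14.4 kg/d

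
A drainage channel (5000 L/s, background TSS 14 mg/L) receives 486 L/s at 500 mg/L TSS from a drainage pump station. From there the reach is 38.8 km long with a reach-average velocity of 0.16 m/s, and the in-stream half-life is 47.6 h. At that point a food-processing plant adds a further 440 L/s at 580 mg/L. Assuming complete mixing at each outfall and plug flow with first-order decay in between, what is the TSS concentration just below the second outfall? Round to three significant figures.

62.9 mg/L

Mass balance: C = (5000·14.00 + 486.0·500.0) / 5486 = 313000/5486 = 57.05 mg/L; combined flow 5486 L/s.
Travel time t = 38.8·1000 / 0.16 = 242500 s = 67.36 h.
Half-life 47.6 h → k = ln 2 / 47.6 = 0.01456 h⁻¹ = 0.3495 d⁻¹.
After decay, C = 57.05 × e^(−kt) = 57.05 × 0.3750 = 21.39 mg/L.
Second outfall: C = (5486·21.39 + 440.0·580.0)/5926 = 62.87 mg/L.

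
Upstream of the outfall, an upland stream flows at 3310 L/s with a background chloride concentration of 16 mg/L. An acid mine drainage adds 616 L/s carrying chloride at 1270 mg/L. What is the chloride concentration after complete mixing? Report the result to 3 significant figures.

Conservation of mass: C = (3310·16.00 + 616.0·1270) / 3926 = 835300/3926 = 212.8 mg/L.

213 mg/L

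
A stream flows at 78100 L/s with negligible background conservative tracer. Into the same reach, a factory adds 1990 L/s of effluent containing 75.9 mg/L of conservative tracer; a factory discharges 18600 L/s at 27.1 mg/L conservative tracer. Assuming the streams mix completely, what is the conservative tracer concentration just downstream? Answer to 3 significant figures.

Conservation of mass: C = (78100·0 + 1990·75.90 + 18600·27.10) / 98690 = 655100/98690 = 6.638 mg/L.

6.64 mg/L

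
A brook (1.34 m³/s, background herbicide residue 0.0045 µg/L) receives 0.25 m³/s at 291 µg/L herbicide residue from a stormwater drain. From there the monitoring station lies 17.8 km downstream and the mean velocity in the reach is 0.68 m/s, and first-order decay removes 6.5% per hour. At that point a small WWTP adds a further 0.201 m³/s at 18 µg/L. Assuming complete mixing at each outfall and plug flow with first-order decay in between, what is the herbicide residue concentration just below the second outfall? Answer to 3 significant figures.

26.9 µg/L

Flow-weighted average: C = (1.340·0.004500 + 0.2500·291.0) / 1.590 = 72.76/1.590 = 45.76 µg/L; combined flow 1.590 m³/s.
Travel time t = 17.8·1000 / 0.68 = 26180 s = 7.271 h.
6.5%/h lost → k = −ln(1 − 0.065) = 0.06721 h⁻¹.
Decay over the reach: 45.76·exp(−kt) = 45.76·0.6134 = 28.07 µg/L.
Second outfall: C = (1.590·28.07 + 0.2010·18.00)/1.791 = 26.94 µg/L.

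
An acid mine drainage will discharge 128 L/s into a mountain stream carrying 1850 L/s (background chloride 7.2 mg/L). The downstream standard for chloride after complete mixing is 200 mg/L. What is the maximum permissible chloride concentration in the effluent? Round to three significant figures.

At the limit, (Qr·Cr + Qe·Cₑ)/(Qr + Qe) = 200:
Cₑ = (1978·200 − 1850·7.200) / 128.0 = 2987 mg/L.

2990 mg/L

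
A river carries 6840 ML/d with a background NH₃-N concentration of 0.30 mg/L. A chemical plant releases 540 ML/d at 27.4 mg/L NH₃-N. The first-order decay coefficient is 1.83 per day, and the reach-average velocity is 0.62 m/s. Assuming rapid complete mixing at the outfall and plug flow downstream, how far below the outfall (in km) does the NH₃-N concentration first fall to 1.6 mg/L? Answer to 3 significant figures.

Flow-weighted average: C = (6840·0.3000 + 540.0·27.40) / 7380 = 16850/7380 = 2.283 mg/L.
Set 2.283·exp(−k·t) = 1.6 → t = ln(2.283/1.6)/k = 16780 s = 4.662 h.
Distance = v·t = 0.62·16780 = 10400 m = 10.40 km.

10.4 km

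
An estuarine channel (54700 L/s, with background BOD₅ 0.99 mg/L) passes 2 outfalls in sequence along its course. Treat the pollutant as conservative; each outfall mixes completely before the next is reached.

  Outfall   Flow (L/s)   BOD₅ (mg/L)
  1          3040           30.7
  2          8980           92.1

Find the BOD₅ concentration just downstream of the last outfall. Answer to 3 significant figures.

Outfall 1: combined Q = 57740 L/s; C = (54700·0.9900 + 3040·30.70)/57740 = 2.554 mg/L.
Outfall 2: combined Q = 66720 L/s; C = (57740·2.554 + 8980·92.10)/66720 = 14.61 mg/L.

14.6 mg/L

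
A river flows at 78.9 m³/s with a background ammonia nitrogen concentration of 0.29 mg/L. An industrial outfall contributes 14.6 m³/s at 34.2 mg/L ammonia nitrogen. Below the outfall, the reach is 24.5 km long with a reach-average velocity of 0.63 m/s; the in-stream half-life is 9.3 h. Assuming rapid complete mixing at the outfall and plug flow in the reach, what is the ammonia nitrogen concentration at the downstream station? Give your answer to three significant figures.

Mass balance: C = (78.90·0.2900 + 14.60·34.20) / 93.50 = 522.2/93.50 = 5.585 mg/L.
Travel time t = 24.5·1000 / 0.63 = 38890 s = 10.80 h.
Half-life 9.3 h → k = ln 2 / 9.3 = 0.07453 h⁻¹ = 1.789 d⁻¹.
After decay, C = 5.585 × e^(−kt) = 5.585 × 0.4470 = 2.497 mg/L.

2.50 mg/L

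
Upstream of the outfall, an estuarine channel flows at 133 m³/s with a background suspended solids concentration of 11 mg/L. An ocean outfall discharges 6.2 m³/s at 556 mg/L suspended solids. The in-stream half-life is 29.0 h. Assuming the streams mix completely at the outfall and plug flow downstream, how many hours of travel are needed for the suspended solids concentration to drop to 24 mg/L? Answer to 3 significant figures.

After mixing, C = (133.0·11.00 + 6.200·556.0) / 139.2 = 4910/139.2 = 35.27 mg/L.
Half-life 29.0 h → k = ln 2 / 29.0 = 0.02390 h⁻¹ = 0.5736 d⁻¹.
35.27·exp(−k·t) = 24 → t = ln(35.27/24)/k = 58000 s = 16.11 h.

16.1 h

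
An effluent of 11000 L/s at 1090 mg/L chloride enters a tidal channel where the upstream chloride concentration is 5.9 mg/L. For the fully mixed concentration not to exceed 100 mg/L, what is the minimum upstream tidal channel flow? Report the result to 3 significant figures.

116000 L/s

Set C_mix = 100: (Q·5.900 + 11000·1090) / (Q + 11000) = 100
→ Q = 11000·(1090 − 100)/(100 − 5.900) = 115700 L/s.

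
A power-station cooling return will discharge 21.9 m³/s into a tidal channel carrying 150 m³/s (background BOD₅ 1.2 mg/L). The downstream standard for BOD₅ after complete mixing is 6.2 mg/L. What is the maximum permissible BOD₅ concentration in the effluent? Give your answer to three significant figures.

At the limit, (Qr·Cr + Qe·Cₑ)/(Qr + Qe) = 6.2:
Cₑ = (171.9·6.2 − 150.0·1.200) / 21.90 = 40.45 mg/L.

40.4 mg/L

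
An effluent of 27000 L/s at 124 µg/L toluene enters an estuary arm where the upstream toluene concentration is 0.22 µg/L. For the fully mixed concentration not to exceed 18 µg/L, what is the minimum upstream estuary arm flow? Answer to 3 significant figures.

161000 L/s

Set C_mix = 18: (Q·0.2200 + 27000·124.0) / (Q + 27000) = 18
→ Q = 27000·(124.0 − 18)/(18 − 0.2200) = 161000 L/s.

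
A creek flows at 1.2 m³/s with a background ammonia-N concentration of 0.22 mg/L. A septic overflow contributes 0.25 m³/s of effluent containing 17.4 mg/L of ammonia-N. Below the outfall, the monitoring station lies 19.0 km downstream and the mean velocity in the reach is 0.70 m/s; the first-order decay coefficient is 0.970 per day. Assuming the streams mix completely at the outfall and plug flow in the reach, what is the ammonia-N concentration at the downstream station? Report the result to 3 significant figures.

Mass balance: C = (1.200·0.2200 + 0.2500·17.40) / 1.450 = 4.614/1.450 = 3.182 mg/L.
Travel time t = 19.0·1000 / 0.70 = 27140 s = 7.540 h.
First-order decay: C = 3.182·exp(−k·t) = 3.182·0.7373 = 2.346 mg/L.

2.35 mg/L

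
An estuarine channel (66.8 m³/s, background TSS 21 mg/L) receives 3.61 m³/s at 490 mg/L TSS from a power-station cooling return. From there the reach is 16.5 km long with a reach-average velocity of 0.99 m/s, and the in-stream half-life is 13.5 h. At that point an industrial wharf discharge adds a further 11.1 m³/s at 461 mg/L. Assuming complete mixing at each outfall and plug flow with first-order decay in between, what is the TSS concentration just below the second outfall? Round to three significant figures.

93.5 mg/L

Mass balance: C = (66.80·21.00 + 3.610·490.0) / 70.41 = 3172/70.41 = 45.05 mg/L; combined flow 70.41 m³/s.
Travel time t = 16.5·1000 / 0.99 = 16670 s = 4.630 h.
Half-life 13.5 h → k = ln 2 / 13.5 = 0.05134 h⁻¹ = 1.232 d⁻¹.
Applying C = C₀e^(−kt): 45.05 × 0.7884 = 35.52 mg/L.
At the second outfall, C = (70.41·35.52 + 11.10·461.0) / (70.41 + 11.10) = 93.46 mg/L.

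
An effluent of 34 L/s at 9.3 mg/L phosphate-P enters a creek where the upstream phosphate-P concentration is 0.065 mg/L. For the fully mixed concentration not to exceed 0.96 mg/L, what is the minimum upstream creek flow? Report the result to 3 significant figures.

Set C_mix = 0.96: (Q·0.06500 + 34.00·9.300) / (Q + 34.00) = 0.96
→ Q = 34.00·(9.300 − 0.96)/(0.96 − 0.06500) = 316.8 L/s.

317 L/s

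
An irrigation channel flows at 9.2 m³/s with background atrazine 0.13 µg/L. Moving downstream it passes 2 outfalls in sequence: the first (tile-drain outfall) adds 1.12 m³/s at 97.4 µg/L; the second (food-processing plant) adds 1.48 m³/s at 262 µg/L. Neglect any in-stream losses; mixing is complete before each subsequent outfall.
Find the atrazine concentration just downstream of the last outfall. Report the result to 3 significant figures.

42.2 µg/L

After outfall 1: Q = 9.200 + 1.120 = 10.32 m³/s; C = (9.200·0.1300 + 1.120·97.40)/10.32 = 10.69 µg/L.
After outfall 2: Q = 10.32 + 1.480 = 11.80 m³/s; C = (10.32·10.69 + 1.480·262.0)/11.80 = 42.21 µg/L.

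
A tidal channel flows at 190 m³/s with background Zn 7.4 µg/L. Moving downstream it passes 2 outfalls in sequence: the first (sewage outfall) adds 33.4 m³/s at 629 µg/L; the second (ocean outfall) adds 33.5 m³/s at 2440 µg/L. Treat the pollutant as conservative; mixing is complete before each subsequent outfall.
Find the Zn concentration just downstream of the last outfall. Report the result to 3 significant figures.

After outfall 1: Q = 190.0 + 33.40 = 223.4 m³/s; C = (190.0·7.400 + 33.40·629.0)/223.4 = 100.3 µg/L.
After outfall 2: Q = 223.4 + 33.50 = 256.9 m³/s; C = (223.4·100.3 + 33.50·2440)/256.9 = 405.4 µg/L.

405 µg/L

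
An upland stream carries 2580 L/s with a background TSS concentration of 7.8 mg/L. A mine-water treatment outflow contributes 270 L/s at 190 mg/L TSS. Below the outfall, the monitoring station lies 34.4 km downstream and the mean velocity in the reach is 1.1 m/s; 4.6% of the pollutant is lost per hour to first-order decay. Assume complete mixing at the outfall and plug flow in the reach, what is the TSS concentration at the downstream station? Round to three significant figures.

16.6 mg/L

Mixed concentration C = ΣQC/ΣQ = (2580·7.800 + 270.0·190.0) / 2850 = 71420/2850 = 25.06 mg/L.
Travel time t = 34.4·1000 / 1.1 = 31270 s = 8.687 h.
4.6%/h lost → k = −ln(1 − 0.046) = 0.04709 h⁻¹.
Applying C = C₀e^(−kt): 25.06 × 0.6643 = 16.65 mg/L.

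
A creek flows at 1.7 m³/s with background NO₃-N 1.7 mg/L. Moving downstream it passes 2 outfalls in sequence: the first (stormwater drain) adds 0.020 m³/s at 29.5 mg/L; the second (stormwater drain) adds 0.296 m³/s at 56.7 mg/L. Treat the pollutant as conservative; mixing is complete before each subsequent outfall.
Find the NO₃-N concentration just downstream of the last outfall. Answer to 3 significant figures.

10.1 mg/L

Outfall 1: combined Q = 1.720 m³/s; C = (1.700·1.700 + 0.02000·29.50)/1.720 = 2.023 mg/L.
Outfall 2: combined Q = 2.016 m³/s; C = (1.720·2.023 + 0.2960·56.70)/2.016 = 10.05 mg/L.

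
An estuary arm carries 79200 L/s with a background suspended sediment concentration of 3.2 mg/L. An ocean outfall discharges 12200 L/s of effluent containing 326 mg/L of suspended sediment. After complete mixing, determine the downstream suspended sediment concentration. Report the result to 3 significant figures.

Mixed concentration C = ΣQC/ΣQ = (79200·3.200 + 12200·326.0) / 91400 = 4231000/91400 = 46.29 mg/L.

46.3 mg/L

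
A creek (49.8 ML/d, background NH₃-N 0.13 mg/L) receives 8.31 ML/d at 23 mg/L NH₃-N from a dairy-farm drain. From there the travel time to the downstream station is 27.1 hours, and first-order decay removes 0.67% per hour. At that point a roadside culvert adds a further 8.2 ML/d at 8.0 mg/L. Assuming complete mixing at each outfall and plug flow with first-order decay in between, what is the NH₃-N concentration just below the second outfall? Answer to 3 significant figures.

Mass balance: C = (49.80·0.1300 + 8.310·23.00) / 58.11 = 197.6/58.11 = 3.401 mg/L; combined flow 58.11 ML/d.
0.67%/h lost → k = −ln(1 − 0.0067) = 0.006723 h⁻¹.
First-order decay: C = 3.401·exp(−k·t) = 3.401·0.8335 = 2.834 mg/L.
Second outfall: C = (58.11·2.834 + 8.200·8.000)/66.31 = 3.473 mg/L.

3.47 mg/L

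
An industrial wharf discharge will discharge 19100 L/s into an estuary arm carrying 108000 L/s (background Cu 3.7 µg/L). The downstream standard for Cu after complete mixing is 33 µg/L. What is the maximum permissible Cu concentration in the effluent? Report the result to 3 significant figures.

199 µg/L

At the limit, (Qr·Cr + Qe·Cₑ)/(Qr + Qe) = 33:
Cₑ = (127100·33 − 108000·3.700) / 19100 = 198.7 µg/L.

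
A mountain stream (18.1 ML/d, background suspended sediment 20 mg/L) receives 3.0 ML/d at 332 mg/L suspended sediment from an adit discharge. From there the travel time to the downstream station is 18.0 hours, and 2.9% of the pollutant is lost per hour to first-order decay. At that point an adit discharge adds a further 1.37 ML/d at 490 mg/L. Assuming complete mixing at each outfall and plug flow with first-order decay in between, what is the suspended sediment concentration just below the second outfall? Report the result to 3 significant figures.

Flow-weighted average: C = (18.10·20.00 + 3.000·332.0) / 21.10 = 1358/21.10 = 64.36 mg/L; combined flow 21.10 ML/d.
2.9%/h lost → k = −ln(1 − 0.029) = 0.02943 h⁻¹.
First-order decay: C = 64.36·exp(−k·t) = 64.36·0.5888 = 37.89 mg/L.
At the second outfall, C = (21.10·37.89 + 1.370·490.0) / (21.10 + 1.370) = 65.46 mg/L.

65.5 mg/L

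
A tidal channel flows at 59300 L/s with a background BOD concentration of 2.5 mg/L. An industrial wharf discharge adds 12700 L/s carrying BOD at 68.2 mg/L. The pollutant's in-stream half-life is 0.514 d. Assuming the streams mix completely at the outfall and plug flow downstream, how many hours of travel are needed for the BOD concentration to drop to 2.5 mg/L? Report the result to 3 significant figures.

30.8 h

Flow-weighted average: C = (59300·2.500 + 12700·68.20) / 72000 = 1014000/72000 = 14.09 mg/L.
Half-life 0.514 d → k = ln 2 / 0.514 = 1.349 d⁻¹.
14.09·exp(−k·t) = 2.5 → t = ln(14.09/2.5)/k = 110800 s = 30.77 h.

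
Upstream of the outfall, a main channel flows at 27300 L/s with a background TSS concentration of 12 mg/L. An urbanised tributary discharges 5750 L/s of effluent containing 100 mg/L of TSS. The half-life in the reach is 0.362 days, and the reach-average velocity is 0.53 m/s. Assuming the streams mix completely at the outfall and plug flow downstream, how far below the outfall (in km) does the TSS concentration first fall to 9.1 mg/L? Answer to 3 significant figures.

After mixing, C = (27300·12.00 + 5750·100.0) / 33050 = 902600/33050 = 27.31 mg/L.
Half-life 0.362 d → k = ln 2 / 0.362 = 1.915 d⁻¹.
Set 27.31·exp(−k·t) = 9.1 → t = ln(27.31/9.1)/k = 49590 s = 13.77 h.
Distance = v·t = 0.53·49590 = 26280 m = 26.28 km.

26.3 km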